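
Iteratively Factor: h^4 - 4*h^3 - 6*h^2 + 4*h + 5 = (h + 1)*(h^3 - 5*h^2 - h + 5) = (h - 5)*(h + 1)*(h^2 - 1) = (h - 5)*(h - 1)*(h + 1)*(h + 1)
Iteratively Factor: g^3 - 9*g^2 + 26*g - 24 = (g - 2)*(g^2 - 7*g + 12) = (g - 4)*(g - 2)*(g - 3)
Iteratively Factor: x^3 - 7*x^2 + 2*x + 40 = (x - 4)*(x^2 - 3*x - 10) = (x - 4)*(x + 2)*(x - 5)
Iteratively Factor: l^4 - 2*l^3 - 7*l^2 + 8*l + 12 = (l + 1)*(l^3 - 3*l^2 - 4*l + 12) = (l + 1)*(l + 2)*(l^2 - 5*l + 6) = (l - 3)*(l + 1)*(l + 2)*(l - 2)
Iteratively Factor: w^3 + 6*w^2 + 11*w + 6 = (w + 1)*(w^2 + 5*w + 6) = (w + 1)*(w + 3)*(w + 2)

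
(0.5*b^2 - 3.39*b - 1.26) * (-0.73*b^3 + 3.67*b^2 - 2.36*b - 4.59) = -0.365*b^5 + 4.3097*b^4 - 12.7015*b^3 + 1.0812*b^2 + 18.5337*b + 5.7834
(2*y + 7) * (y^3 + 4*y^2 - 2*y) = 2*y^4 + 15*y^3 + 24*y^2 - 14*y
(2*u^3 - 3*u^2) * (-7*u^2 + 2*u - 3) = -14*u^5 + 25*u^4 - 12*u^3 + 9*u^2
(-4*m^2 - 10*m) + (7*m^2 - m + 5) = 3*m^2 - 11*m + 5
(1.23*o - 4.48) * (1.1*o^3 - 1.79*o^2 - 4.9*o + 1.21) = 1.353*o^4 - 7.1297*o^3 + 1.9922*o^2 + 23.4403*o - 5.4208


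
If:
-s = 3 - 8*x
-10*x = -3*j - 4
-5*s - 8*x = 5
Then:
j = -23/36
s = -4/3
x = 5/24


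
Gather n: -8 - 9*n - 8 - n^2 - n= -n^2 - 10*n - 16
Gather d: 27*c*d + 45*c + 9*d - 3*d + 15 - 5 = 45*c + d*(27*c + 6) + 10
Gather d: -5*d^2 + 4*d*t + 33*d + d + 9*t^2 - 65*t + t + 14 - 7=-5*d^2 + d*(4*t + 34) + 9*t^2 - 64*t + 7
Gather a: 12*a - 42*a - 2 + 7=5 - 30*a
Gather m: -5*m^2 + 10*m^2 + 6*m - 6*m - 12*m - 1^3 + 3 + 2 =5*m^2 - 12*m + 4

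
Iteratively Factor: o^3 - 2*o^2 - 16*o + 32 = (o - 2)*(o^2 - 16) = (o - 2)*(o + 4)*(o - 4)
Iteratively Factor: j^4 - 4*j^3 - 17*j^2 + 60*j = (j - 5)*(j^3 + j^2 - 12*j) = (j - 5)*(j + 4)*(j^2 - 3*j) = j*(j - 5)*(j + 4)*(j - 3)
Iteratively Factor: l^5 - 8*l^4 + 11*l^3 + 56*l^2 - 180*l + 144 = (l - 2)*(l^4 - 6*l^3 - l^2 + 54*l - 72) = (l - 2)^2*(l^3 - 4*l^2 - 9*l + 36) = (l - 2)^2*(l + 3)*(l^2 - 7*l + 12) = (l - 3)*(l - 2)^2*(l + 3)*(l - 4)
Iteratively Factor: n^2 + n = (n + 1)*(n)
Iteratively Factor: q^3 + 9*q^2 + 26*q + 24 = (q + 4)*(q^2 + 5*q + 6) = (q + 2)*(q + 4)*(q + 3)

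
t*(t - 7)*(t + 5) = t^3 - 2*t^2 - 35*t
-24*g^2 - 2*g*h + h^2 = (-6*g + h)*(4*g + h)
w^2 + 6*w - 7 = (w - 1)*(w + 7)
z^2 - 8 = (z - 2*sqrt(2))*(z + 2*sqrt(2))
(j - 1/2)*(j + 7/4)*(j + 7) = j^3 + 33*j^2/4 + 63*j/8 - 49/8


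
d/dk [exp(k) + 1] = exp(k)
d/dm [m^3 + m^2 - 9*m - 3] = 3*m^2 + 2*m - 9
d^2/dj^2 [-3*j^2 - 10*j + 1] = -6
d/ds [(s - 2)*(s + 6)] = 2*s + 4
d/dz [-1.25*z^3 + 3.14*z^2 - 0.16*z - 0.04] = -3.75*z^2 + 6.28*z - 0.16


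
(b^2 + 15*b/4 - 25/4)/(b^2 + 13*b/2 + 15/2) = (4*b - 5)/(2*(2*b + 3))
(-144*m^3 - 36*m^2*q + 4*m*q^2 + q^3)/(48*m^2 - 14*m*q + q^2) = (24*m^2 + 10*m*q + q^2)/(-8*m + q)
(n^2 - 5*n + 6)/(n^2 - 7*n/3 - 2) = 3*(n - 2)/(3*n + 2)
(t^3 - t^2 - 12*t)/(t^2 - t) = (t^2 - t - 12)/(t - 1)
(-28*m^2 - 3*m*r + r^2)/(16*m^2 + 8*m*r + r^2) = (-7*m + r)/(4*m + r)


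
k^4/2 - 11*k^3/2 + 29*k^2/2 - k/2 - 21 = (k/2 + 1/2)*(k - 7)*(k - 3)*(k - 2)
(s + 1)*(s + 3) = s^2 + 4*s + 3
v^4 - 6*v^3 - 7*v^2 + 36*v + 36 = (v - 6)*(v - 3)*(v + 1)*(v + 2)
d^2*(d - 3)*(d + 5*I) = d^4 - 3*d^3 + 5*I*d^3 - 15*I*d^2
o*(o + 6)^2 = o^3 + 12*o^2 + 36*o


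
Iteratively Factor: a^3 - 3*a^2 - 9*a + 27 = (a + 3)*(a^2 - 6*a + 9) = (a - 3)*(a + 3)*(a - 3)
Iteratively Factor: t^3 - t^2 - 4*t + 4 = (t - 2)*(t^2 + t - 2) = (t - 2)*(t - 1)*(t + 2)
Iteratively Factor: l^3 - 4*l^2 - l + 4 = (l - 4)*(l^2 - 1) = (l - 4)*(l + 1)*(l - 1)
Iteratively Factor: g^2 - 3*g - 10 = (g - 5)*(g + 2)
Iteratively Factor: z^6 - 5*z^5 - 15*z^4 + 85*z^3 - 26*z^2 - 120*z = (z - 2)*(z^5 - 3*z^4 - 21*z^3 + 43*z^2 + 60*z) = (z - 3)*(z - 2)*(z^4 - 21*z^2 - 20*z) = (z - 3)*(z - 2)*(z + 1)*(z^3 - z^2 - 20*z) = (z - 3)*(z - 2)*(z + 1)*(z + 4)*(z^2 - 5*z) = z*(z - 3)*(z - 2)*(z + 1)*(z + 4)*(z - 5)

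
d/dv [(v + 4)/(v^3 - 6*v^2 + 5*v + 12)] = (v^3 - 6*v^2 + 5*v - (v + 4)*(3*v^2 - 12*v + 5) + 12)/(v^3 - 6*v^2 + 5*v + 12)^2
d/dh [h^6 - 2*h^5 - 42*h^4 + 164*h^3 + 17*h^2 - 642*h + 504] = 6*h^5 - 10*h^4 - 168*h^3 + 492*h^2 + 34*h - 642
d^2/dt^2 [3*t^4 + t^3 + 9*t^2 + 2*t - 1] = 36*t^2 + 6*t + 18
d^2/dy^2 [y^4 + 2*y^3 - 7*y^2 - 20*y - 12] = 12*y^2 + 12*y - 14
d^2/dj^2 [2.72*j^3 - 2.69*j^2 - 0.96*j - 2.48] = 16.32*j - 5.38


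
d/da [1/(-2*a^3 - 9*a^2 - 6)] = 6*a*(a + 3)/(2*a^3 + 9*a^2 + 6)^2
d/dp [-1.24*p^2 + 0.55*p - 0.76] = 0.55 - 2.48*p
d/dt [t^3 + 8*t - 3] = 3*t^2 + 8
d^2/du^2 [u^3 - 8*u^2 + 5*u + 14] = 6*u - 16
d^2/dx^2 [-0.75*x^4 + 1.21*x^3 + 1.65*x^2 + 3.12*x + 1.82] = -9.0*x^2 + 7.26*x + 3.3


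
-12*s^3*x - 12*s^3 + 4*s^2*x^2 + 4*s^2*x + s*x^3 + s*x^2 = (-2*s + x)*(6*s + x)*(s*x + s)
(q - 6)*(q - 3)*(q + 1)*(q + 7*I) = q^4 - 8*q^3 + 7*I*q^3 + 9*q^2 - 56*I*q^2 + 18*q + 63*I*q + 126*I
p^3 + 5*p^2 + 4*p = p*(p + 1)*(p + 4)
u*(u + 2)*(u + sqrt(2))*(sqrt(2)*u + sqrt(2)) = sqrt(2)*u^4 + 2*u^3 + 3*sqrt(2)*u^3 + 2*sqrt(2)*u^2 + 6*u^2 + 4*u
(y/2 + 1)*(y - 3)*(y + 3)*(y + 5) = y^4/2 + 7*y^3/2 + y^2/2 - 63*y/2 - 45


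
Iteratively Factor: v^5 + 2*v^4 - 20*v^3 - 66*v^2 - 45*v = (v + 1)*(v^4 + v^3 - 21*v^2 - 45*v) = (v - 5)*(v + 1)*(v^3 + 6*v^2 + 9*v) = (v - 5)*(v + 1)*(v + 3)*(v^2 + 3*v) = v*(v - 5)*(v + 1)*(v + 3)*(v + 3)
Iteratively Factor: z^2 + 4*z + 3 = (z + 1)*(z + 3)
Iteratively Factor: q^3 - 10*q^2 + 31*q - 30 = (q - 3)*(q^2 - 7*q + 10) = (q - 5)*(q - 3)*(q - 2)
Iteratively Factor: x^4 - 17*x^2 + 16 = (x + 4)*(x^3 - 4*x^2 - x + 4) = (x + 1)*(x + 4)*(x^2 - 5*x + 4) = (x - 1)*(x + 1)*(x + 4)*(x - 4)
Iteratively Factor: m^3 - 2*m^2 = (m)*(m^2 - 2*m) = m^2*(m - 2)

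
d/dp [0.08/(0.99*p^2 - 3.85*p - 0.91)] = (0.308 - 0.1584*p)/(-0.99*p^2 + 3.85*p + 0.91)^2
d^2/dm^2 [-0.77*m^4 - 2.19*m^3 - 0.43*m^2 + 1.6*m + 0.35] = -9.24*m^2 - 13.14*m - 0.86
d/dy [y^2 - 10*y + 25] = 2*y - 10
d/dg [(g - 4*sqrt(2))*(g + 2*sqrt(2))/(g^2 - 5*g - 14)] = (-5*g^2 + 2*sqrt(2)*g^2 + 4*g - 80 + 28*sqrt(2))/(g^4 - 10*g^3 - 3*g^2 + 140*g + 196)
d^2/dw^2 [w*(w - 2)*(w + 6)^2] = 12*w^2 + 60*w + 24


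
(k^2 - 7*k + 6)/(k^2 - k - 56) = (-k^2 + 7*k - 6)/(-k^2 + k + 56)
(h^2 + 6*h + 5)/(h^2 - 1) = (h + 5)/(h - 1)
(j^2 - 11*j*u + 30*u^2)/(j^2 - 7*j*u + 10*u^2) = (-j + 6*u)/(-j + 2*u)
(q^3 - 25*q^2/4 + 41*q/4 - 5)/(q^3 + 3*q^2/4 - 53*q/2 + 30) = (q - 1)/(q + 6)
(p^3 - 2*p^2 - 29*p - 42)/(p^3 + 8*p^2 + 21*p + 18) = (p - 7)/(p + 3)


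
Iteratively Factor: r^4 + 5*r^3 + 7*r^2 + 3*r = (r + 1)*(r^3 + 4*r^2 + 3*r) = (r + 1)*(r + 3)*(r^2 + r) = r*(r + 1)*(r + 3)*(r + 1)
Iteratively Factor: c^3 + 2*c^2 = (c + 2)*(c^2) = c*(c + 2)*(c)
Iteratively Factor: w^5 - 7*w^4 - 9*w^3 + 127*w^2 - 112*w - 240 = (w - 5)*(w^4 - 2*w^3 - 19*w^2 + 32*w + 48) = (w - 5)*(w + 1)*(w^3 - 3*w^2 - 16*w + 48) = (w - 5)*(w - 4)*(w + 1)*(w^2 + w - 12) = (w - 5)*(w - 4)*(w - 3)*(w + 1)*(w + 4)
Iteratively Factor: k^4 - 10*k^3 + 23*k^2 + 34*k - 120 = (k + 2)*(k^3 - 12*k^2 + 47*k - 60) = (k - 5)*(k + 2)*(k^2 - 7*k + 12) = (k - 5)*(k - 3)*(k + 2)*(k - 4)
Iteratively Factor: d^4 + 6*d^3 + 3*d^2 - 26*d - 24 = (d + 3)*(d^3 + 3*d^2 - 6*d - 8) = (d + 3)*(d + 4)*(d^2 - d - 2) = (d - 2)*(d + 3)*(d + 4)*(d + 1)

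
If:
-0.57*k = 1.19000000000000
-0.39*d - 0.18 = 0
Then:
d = -0.46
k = -2.09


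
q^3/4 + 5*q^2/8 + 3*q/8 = q*(q/4 + 1/4)*(q + 3/2)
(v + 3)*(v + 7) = v^2 + 10*v + 21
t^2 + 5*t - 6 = (t - 1)*(t + 6)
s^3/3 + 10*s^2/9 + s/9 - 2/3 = (s/3 + 1)*(s - 2/3)*(s + 1)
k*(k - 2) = k^2 - 2*k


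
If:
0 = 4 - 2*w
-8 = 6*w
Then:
No Solution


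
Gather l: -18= -18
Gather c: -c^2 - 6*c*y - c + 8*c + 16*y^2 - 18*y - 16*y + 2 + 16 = -c^2 + c*(7 - 6*y) + 16*y^2 - 34*y + 18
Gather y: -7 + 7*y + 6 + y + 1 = 8*y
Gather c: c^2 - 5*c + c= c^2 - 4*c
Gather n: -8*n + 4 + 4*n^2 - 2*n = 4*n^2 - 10*n + 4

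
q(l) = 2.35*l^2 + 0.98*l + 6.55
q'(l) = 4.7*l + 0.98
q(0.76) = 8.65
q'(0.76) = 4.55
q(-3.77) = 36.26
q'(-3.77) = -16.74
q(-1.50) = 10.37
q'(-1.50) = -6.07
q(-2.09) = 14.77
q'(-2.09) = -8.84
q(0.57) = 7.87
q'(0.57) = 3.66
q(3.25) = 34.56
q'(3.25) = 16.26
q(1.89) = 16.80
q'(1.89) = 9.86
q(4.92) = 68.26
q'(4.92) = 24.10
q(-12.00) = 333.19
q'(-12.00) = -55.42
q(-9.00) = 188.08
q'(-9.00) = -41.32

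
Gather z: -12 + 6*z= 6*z - 12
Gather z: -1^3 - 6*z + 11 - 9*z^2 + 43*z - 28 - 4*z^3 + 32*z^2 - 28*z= -4*z^3 + 23*z^2 + 9*z - 18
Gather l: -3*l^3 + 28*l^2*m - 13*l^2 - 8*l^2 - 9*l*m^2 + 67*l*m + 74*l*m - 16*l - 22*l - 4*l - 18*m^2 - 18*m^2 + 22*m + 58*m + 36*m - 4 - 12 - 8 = -3*l^3 + l^2*(28*m - 21) + l*(-9*m^2 + 141*m - 42) - 36*m^2 + 116*m - 24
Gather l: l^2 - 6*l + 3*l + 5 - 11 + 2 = l^2 - 3*l - 4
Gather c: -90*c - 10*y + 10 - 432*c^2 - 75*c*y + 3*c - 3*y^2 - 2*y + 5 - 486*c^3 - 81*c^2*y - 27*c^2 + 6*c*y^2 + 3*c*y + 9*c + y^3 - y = -486*c^3 + c^2*(-81*y - 459) + c*(6*y^2 - 72*y - 78) + y^3 - 3*y^2 - 13*y + 15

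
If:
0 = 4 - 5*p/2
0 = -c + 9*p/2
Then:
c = 36/5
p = 8/5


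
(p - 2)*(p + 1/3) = p^2 - 5*p/3 - 2/3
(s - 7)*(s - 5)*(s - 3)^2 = s^4 - 18*s^3 + 116*s^2 - 318*s + 315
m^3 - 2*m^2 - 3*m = m*(m - 3)*(m + 1)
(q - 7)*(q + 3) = q^2 - 4*q - 21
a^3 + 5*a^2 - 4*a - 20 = (a - 2)*(a + 2)*(a + 5)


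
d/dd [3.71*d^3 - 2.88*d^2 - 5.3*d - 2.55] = 11.13*d^2 - 5.76*d - 5.3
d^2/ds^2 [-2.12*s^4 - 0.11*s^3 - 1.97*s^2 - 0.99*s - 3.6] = -25.44*s^2 - 0.66*s - 3.94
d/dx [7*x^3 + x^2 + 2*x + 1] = 21*x^2 + 2*x + 2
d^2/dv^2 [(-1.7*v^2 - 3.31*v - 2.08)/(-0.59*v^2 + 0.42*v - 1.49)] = (3.146942*v^3 - 4.622532*v^2 - 20.55147*v + 8.767904)/(0.205379*v^6 - 0.438606*v^5 + 1.868235*v^4 - 2.28942*v^3 + 4.718085*v^2 - 2.797326*v + 3.307949)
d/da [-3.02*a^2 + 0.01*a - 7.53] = 0.01 - 6.04*a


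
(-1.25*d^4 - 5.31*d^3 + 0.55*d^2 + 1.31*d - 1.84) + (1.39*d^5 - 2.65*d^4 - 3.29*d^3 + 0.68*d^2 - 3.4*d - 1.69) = 1.39*d^5 - 3.9*d^4 - 8.6*d^3 + 1.23*d^2 - 2.09*d - 3.53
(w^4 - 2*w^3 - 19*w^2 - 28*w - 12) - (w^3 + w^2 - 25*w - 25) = w^4 - 3*w^3 - 20*w^2 - 3*w + 13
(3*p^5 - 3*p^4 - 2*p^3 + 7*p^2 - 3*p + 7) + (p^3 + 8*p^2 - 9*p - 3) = 3*p^5 - 3*p^4 - p^3 + 15*p^2 - 12*p + 4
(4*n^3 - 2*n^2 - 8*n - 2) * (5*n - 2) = 20*n^4 - 18*n^3 - 36*n^2 + 6*n + 4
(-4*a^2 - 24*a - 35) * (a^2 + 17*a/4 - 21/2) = -4*a^4 - 41*a^3 - 95*a^2 + 413*a/4 + 735/2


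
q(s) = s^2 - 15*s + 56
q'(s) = 2*s - 15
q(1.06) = 41.22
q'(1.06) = -12.88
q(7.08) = -0.07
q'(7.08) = -0.84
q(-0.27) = 60.12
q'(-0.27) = -15.54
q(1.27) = 38.56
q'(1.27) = -12.46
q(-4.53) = 144.47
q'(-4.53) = -24.06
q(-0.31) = 60.75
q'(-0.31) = -15.62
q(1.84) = 31.79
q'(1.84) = -11.32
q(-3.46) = 119.87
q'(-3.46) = -21.92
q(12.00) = 20.00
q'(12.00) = 9.00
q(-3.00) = 110.00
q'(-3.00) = -21.00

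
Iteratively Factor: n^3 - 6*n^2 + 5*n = (n - 1)*(n^2 - 5*n) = (n - 5)*(n - 1)*(n)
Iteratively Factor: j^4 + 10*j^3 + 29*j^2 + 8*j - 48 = (j - 1)*(j^3 + 11*j^2 + 40*j + 48) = (j - 1)*(j + 4)*(j^2 + 7*j + 12) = (j - 1)*(j + 3)*(j + 4)*(j + 4)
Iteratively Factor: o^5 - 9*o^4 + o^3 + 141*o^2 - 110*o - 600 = (o + 2)*(o^4 - 11*o^3 + 23*o^2 + 95*o - 300) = (o + 2)*(o + 3)*(o^3 - 14*o^2 + 65*o - 100) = (o - 4)*(o + 2)*(o + 3)*(o^2 - 10*o + 25) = (o - 5)*(o - 4)*(o + 2)*(o + 3)*(o - 5)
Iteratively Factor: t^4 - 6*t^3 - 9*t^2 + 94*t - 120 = (t - 3)*(t^3 - 3*t^2 - 18*t + 40) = (t - 3)*(t - 2)*(t^2 - t - 20) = (t - 5)*(t - 3)*(t - 2)*(t + 4)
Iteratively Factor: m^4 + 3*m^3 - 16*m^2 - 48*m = (m - 4)*(m^3 + 7*m^2 + 12*m) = (m - 4)*(m + 4)*(m^2 + 3*m) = m*(m - 4)*(m + 4)*(m + 3)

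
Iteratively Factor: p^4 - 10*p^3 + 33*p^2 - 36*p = (p - 4)*(p^3 - 6*p^2 + 9*p) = (p - 4)*(p - 3)*(p^2 - 3*p) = (p - 4)*(p - 3)^2*(p)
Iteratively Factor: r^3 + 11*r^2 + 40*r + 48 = (r + 4)*(r^2 + 7*r + 12) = (r + 3)*(r + 4)*(r + 4)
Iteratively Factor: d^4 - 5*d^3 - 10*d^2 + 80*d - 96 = (d - 4)*(d^3 - d^2 - 14*d + 24) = (d - 4)*(d - 2)*(d^2 + d - 12) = (d - 4)*(d - 3)*(d - 2)*(d + 4)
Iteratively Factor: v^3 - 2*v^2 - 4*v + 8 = (v - 2)*(v^2 - 4) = (v - 2)*(v + 2)*(v - 2)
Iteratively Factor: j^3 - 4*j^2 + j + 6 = (j - 2)*(j^2 - 2*j - 3) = (j - 2)*(j + 1)*(j - 3)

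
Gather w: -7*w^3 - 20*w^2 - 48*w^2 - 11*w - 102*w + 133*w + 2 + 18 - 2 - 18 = -7*w^3 - 68*w^2 + 20*w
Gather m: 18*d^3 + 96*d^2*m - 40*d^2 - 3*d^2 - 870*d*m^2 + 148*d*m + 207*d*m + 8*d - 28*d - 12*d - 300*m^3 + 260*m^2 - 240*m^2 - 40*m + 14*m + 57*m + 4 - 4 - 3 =18*d^3 - 43*d^2 - 32*d - 300*m^3 + m^2*(20 - 870*d) + m*(96*d^2 + 355*d + 31) - 3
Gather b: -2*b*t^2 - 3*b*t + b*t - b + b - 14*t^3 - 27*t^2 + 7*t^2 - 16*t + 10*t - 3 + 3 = b*(-2*t^2 - 2*t) - 14*t^3 - 20*t^2 - 6*t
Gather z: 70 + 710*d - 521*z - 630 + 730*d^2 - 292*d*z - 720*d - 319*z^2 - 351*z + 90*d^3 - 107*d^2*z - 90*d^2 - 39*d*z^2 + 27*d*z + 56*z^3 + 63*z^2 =90*d^3 + 640*d^2 - 10*d + 56*z^3 + z^2*(-39*d - 256) + z*(-107*d^2 - 265*d - 872) - 560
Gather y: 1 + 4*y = 4*y + 1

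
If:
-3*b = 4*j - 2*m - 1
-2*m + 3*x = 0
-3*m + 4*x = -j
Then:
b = x/3 + 1/3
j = x/2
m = 3*x/2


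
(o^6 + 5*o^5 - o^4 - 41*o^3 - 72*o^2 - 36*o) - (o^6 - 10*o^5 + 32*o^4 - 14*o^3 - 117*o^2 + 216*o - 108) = 15*o^5 - 33*o^4 - 27*o^3 + 45*o^2 - 252*o + 108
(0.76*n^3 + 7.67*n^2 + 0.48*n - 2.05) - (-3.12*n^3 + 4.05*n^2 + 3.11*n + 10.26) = 3.88*n^3 + 3.62*n^2 - 2.63*n - 12.31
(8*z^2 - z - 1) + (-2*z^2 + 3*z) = 6*z^2 + 2*z - 1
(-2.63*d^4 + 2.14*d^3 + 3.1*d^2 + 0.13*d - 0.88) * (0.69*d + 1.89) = -1.8147*d^5 - 3.4941*d^4 + 6.1836*d^3 + 5.9487*d^2 - 0.3615*d - 1.6632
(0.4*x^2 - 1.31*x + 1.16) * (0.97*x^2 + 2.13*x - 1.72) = 0.388*x^4 - 0.4187*x^3 - 2.3531*x^2 + 4.724*x - 1.9952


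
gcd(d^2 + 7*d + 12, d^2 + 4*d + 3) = d + 3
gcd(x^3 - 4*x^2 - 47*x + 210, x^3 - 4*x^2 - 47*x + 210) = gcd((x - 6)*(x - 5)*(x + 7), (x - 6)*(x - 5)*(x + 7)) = x^3 - 4*x^2 - 47*x + 210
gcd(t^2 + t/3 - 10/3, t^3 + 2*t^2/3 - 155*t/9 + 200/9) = t - 5/3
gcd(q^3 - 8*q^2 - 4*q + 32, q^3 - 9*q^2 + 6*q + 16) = q^2 - 10*q + 16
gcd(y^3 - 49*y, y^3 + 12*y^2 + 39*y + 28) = y + 7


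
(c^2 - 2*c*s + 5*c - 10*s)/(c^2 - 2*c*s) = (c + 5)/c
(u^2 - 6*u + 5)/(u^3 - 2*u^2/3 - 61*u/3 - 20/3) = 3*(u - 1)/(3*u^2 + 13*u + 4)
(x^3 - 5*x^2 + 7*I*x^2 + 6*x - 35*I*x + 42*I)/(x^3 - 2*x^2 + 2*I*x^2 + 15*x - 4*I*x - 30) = (x^2 + x*(-3 + 7*I) - 21*I)/(x^2 + 2*I*x + 15)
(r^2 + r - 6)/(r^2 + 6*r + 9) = (r - 2)/(r + 3)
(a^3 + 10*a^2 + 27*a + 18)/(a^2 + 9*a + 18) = a + 1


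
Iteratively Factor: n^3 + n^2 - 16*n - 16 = (n + 1)*(n^2 - 16) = (n - 4)*(n + 1)*(n + 4)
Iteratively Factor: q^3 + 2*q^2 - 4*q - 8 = (q + 2)*(q^2 - 4) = (q - 2)*(q + 2)*(q + 2)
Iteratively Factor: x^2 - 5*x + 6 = (x - 2)*(x - 3)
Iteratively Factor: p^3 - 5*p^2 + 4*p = (p - 1)*(p^2 - 4*p) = (p - 4)*(p - 1)*(p)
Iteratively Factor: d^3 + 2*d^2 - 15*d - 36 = (d + 3)*(d^2 - d - 12) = (d - 4)*(d + 3)*(d + 3)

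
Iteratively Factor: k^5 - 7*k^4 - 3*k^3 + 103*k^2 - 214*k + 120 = (k - 1)*(k^4 - 6*k^3 - 9*k^2 + 94*k - 120) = (k - 1)*(k + 4)*(k^3 - 10*k^2 + 31*k - 30) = (k - 5)*(k - 1)*(k + 4)*(k^2 - 5*k + 6) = (k - 5)*(k - 3)*(k - 1)*(k + 4)*(k - 2)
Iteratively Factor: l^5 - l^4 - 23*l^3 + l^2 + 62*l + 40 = (l + 1)*(l^4 - 2*l^3 - 21*l^2 + 22*l + 40) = (l - 5)*(l + 1)*(l^3 + 3*l^2 - 6*l - 8) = (l - 5)*(l - 2)*(l + 1)*(l^2 + 5*l + 4) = (l - 5)*(l - 2)*(l + 1)*(l + 4)*(l + 1)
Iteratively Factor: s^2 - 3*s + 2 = (s - 2)*(s - 1)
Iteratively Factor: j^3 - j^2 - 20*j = (j - 5)*(j^2 + 4*j) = j*(j - 5)*(j + 4)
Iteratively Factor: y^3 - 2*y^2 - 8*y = (y + 2)*(y^2 - 4*y) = y*(y + 2)*(y - 4)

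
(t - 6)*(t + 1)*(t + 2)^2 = t^4 - t^3 - 22*t^2 - 44*t - 24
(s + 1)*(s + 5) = s^2 + 6*s + 5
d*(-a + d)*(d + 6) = -a*d^2 - 6*a*d + d^3 + 6*d^2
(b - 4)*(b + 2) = b^2 - 2*b - 8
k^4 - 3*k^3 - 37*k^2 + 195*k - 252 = (k - 4)*(k - 3)^2*(k + 7)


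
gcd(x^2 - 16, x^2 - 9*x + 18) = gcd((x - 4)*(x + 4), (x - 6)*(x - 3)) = 1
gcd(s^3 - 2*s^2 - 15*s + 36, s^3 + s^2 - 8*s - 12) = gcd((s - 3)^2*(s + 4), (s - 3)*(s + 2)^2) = s - 3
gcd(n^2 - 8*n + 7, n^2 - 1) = n - 1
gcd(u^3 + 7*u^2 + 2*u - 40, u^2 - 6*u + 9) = 1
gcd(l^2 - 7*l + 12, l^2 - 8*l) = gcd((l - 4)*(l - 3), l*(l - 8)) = 1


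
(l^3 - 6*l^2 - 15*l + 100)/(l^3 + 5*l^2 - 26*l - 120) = (l - 5)/(l + 6)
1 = 1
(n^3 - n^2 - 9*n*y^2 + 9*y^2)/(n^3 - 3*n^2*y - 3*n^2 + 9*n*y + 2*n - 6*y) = (n + 3*y)/(n - 2)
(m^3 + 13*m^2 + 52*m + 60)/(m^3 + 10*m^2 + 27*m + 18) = (m^2 + 7*m + 10)/(m^2 + 4*m + 3)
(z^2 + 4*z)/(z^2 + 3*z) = (z + 4)/(z + 3)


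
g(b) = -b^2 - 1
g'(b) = -2*b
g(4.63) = -22.44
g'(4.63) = -9.26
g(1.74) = -4.03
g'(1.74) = -3.48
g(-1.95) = -4.80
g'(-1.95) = 3.90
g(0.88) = -1.77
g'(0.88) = -1.76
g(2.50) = -7.25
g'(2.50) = -5.00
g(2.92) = -9.53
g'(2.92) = -5.84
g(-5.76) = -34.18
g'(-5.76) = 11.52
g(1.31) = -2.72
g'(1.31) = -2.62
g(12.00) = -145.00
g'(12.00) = -24.00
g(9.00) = -82.00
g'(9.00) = -18.00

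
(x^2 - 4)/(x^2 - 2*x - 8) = (x - 2)/(x - 4)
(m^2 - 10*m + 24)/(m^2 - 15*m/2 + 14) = 2*(m - 6)/(2*m - 7)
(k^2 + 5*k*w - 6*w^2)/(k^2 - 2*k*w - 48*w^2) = (-k + w)/(-k + 8*w)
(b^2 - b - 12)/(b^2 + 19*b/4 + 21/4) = 4*(b - 4)/(4*b + 7)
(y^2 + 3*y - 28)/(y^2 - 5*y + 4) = (y + 7)/(y - 1)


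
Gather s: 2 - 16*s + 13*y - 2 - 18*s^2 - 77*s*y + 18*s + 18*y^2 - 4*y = -18*s^2 + s*(2 - 77*y) + 18*y^2 + 9*y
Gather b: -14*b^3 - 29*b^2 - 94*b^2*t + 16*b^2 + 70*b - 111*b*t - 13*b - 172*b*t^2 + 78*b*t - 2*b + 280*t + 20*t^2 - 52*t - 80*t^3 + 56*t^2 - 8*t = -14*b^3 + b^2*(-94*t - 13) + b*(-172*t^2 - 33*t + 55) - 80*t^3 + 76*t^2 + 220*t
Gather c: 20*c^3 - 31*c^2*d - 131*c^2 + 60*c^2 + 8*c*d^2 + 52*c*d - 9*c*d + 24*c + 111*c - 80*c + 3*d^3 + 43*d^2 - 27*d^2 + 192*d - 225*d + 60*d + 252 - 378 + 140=20*c^3 + c^2*(-31*d - 71) + c*(8*d^2 + 43*d + 55) + 3*d^3 + 16*d^2 + 27*d + 14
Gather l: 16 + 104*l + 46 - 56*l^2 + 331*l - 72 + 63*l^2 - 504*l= 7*l^2 - 69*l - 10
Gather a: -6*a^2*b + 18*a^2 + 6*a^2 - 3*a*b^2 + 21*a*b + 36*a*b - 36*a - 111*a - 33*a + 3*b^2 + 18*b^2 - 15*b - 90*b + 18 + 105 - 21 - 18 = a^2*(24 - 6*b) + a*(-3*b^2 + 57*b - 180) + 21*b^2 - 105*b + 84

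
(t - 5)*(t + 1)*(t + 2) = t^3 - 2*t^2 - 13*t - 10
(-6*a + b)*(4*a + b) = -24*a^2 - 2*a*b + b^2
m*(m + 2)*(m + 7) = m^3 + 9*m^2 + 14*m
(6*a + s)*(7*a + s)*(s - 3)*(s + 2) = 42*a^2*s^2 - 42*a^2*s - 252*a^2 + 13*a*s^3 - 13*a*s^2 - 78*a*s + s^4 - s^3 - 6*s^2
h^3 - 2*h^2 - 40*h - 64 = (h - 8)*(h + 2)*(h + 4)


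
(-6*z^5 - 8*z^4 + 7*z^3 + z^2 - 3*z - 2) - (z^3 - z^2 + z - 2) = -6*z^5 - 8*z^4 + 6*z^3 + 2*z^2 - 4*z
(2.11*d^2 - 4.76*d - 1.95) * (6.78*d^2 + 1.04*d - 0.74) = 14.3058*d^4 - 30.0784*d^3 - 19.7328*d^2 + 1.4944*d + 1.443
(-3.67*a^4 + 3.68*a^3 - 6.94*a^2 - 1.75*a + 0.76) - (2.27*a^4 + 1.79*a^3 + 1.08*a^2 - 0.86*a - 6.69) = -5.94*a^4 + 1.89*a^3 - 8.02*a^2 - 0.89*a + 7.45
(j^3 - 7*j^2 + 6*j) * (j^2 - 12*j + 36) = j^5 - 19*j^4 + 126*j^3 - 324*j^2 + 216*j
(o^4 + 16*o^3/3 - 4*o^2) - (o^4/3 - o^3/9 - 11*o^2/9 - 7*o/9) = 2*o^4/3 + 49*o^3/9 - 25*o^2/9 + 7*o/9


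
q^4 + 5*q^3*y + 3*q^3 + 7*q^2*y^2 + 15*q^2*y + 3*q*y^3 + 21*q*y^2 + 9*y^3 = (q + 3)*(q + y)^2*(q + 3*y)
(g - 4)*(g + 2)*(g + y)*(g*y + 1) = g^4*y + g^3*y^2 - 2*g^3*y + g^3 - 2*g^2*y^2 - 7*g^2*y - 2*g^2 - 8*g*y^2 - 2*g*y - 8*g - 8*y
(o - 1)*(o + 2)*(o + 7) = o^3 + 8*o^2 + 5*o - 14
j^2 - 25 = (j - 5)*(j + 5)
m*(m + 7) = m^2 + 7*m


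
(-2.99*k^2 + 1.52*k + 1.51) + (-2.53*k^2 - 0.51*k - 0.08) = -5.52*k^2 + 1.01*k + 1.43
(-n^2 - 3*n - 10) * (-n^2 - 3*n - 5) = n^4 + 6*n^3 + 24*n^2 + 45*n + 50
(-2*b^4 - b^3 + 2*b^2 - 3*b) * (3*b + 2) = -6*b^5 - 7*b^4 + 4*b^3 - 5*b^2 - 6*b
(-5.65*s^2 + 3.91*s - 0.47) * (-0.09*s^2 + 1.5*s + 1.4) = 0.5085*s^4 - 8.8269*s^3 - 2.0027*s^2 + 4.769*s - 0.658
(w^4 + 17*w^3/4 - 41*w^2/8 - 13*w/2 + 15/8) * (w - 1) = w^5 + 13*w^4/4 - 75*w^3/8 - 11*w^2/8 + 67*w/8 - 15/8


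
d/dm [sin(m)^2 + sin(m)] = sin(2*m) + cos(m)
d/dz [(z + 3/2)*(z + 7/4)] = 2*z + 13/4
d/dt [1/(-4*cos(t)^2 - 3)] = -4*sin(2*t)/(2*cos(2*t) + 5)^2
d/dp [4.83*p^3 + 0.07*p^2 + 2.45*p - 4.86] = 14.49*p^2 + 0.14*p + 2.45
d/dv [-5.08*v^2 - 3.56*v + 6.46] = -10.16*v - 3.56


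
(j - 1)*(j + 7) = j^2 + 6*j - 7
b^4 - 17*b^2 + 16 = (b - 4)*(b - 1)*(b + 1)*(b + 4)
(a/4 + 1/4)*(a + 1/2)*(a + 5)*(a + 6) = a^4/4 + 25*a^3/8 + 47*a^2/4 + 101*a/8 + 15/4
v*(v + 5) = v^2 + 5*v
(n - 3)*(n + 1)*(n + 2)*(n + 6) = n^4 + 6*n^3 - 7*n^2 - 48*n - 36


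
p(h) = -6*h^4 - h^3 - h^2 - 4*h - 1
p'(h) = -24*h^3 - 3*h^2 - 2*h - 4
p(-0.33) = 0.18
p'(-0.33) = -2.80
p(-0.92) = -1.69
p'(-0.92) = 13.99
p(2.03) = -123.50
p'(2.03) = -221.19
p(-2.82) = -354.69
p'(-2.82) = 516.00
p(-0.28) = 0.03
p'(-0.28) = -3.15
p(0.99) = -12.67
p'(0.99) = -32.21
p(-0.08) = -0.69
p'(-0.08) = -3.85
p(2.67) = -342.77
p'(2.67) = -487.55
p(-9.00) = -38683.00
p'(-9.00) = 17267.00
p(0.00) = -1.00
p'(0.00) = -4.00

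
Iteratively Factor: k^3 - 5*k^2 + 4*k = (k)*(k^2 - 5*k + 4) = k*(k - 1)*(k - 4)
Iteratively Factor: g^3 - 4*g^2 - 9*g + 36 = (g - 3)*(g^2 - g - 12) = (g - 4)*(g - 3)*(g + 3)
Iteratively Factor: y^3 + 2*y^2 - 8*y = (y - 2)*(y^2 + 4*y) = y*(y - 2)*(y + 4)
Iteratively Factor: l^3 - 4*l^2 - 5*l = (l + 1)*(l^2 - 5*l) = l*(l + 1)*(l - 5)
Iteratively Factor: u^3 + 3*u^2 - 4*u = (u + 4)*(u^2 - u) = u*(u + 4)*(u - 1)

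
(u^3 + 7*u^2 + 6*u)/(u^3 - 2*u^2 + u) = (u^2 + 7*u + 6)/(u^2 - 2*u + 1)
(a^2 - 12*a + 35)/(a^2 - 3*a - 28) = (a - 5)/(a + 4)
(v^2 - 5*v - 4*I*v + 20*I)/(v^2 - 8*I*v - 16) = (v - 5)/(v - 4*I)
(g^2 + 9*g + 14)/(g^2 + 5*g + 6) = (g + 7)/(g + 3)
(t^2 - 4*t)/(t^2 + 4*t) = (t - 4)/(t + 4)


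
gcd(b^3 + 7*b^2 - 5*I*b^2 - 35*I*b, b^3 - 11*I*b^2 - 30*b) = b^2 - 5*I*b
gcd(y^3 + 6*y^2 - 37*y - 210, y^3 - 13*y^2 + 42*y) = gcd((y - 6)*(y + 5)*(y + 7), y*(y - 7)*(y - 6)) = y - 6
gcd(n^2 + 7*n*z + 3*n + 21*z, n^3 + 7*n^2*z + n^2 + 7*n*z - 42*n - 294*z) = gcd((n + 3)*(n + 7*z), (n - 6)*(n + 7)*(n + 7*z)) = n + 7*z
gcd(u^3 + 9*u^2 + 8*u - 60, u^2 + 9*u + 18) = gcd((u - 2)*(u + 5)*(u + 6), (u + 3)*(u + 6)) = u + 6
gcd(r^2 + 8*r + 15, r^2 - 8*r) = 1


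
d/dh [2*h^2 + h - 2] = 4*h + 1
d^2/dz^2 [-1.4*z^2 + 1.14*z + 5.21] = -2.80000000000000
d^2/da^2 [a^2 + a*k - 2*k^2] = 2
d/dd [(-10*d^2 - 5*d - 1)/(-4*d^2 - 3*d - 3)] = 2*(5*d^2 + 26*d + 6)/(16*d^4 + 24*d^3 + 33*d^2 + 18*d + 9)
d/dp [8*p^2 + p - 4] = 16*p + 1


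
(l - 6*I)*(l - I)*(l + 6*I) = l^3 - I*l^2 + 36*l - 36*I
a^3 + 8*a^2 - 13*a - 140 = (a - 4)*(a + 5)*(a + 7)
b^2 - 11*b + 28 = (b - 7)*(b - 4)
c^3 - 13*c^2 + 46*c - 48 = (c - 8)*(c - 3)*(c - 2)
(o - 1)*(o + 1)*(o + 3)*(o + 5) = o^4 + 8*o^3 + 14*o^2 - 8*o - 15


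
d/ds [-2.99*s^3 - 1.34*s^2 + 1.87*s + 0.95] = -8.97*s^2 - 2.68*s + 1.87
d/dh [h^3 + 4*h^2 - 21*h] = 3*h^2 + 8*h - 21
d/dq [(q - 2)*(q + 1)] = 2*q - 1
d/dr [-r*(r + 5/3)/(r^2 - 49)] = (5*r^2 + 294*r + 245)/(3*(r^4 - 98*r^2 + 2401))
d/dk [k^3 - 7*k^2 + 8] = k*(3*k - 14)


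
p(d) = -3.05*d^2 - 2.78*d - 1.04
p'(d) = -6.1*d - 2.78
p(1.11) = -7.88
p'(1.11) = -9.55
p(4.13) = -64.54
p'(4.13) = -27.97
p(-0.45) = -0.41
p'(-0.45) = -0.03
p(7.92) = -214.37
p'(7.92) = -51.09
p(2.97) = -36.20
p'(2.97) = -20.90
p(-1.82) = -6.08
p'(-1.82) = 8.32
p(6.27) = -138.37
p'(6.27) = -41.03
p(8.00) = -218.48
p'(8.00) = -51.58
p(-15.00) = -645.59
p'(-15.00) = 88.72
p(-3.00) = -20.15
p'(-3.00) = 15.52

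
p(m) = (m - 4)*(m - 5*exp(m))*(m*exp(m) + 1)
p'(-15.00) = -34.00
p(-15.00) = 285.00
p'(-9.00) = -22.08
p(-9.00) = 116.88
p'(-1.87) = -4.92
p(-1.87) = 11.03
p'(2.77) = 6599.10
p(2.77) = 4282.69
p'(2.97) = 7817.67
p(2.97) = 5731.52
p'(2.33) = 3679.53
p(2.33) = 2043.95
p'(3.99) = -56396.53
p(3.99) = 576.98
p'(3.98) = -53864.86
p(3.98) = 1128.22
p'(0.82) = 202.48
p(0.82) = 95.85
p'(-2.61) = -8.11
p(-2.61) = 15.90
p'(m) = (1 - 5*exp(m))*(m - 4)*(m*exp(m) + 1) + (m - 4)*(m - 5*exp(m))*(m*exp(m) + exp(m)) + (m - 5*exp(m))*(m*exp(m) + 1)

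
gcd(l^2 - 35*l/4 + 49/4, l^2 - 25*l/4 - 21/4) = l - 7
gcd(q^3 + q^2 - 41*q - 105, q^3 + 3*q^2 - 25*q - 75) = q^2 + 8*q + 15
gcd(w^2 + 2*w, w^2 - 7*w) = w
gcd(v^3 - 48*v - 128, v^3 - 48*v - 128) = v^3 - 48*v - 128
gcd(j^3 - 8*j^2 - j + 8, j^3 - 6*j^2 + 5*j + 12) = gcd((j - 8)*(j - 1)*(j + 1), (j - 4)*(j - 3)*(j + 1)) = j + 1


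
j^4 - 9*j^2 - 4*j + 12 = (j - 3)*(j - 1)*(j + 2)^2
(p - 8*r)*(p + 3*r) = p^2 - 5*p*r - 24*r^2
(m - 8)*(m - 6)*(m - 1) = m^3 - 15*m^2 + 62*m - 48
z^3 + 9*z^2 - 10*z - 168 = (z - 4)*(z + 6)*(z + 7)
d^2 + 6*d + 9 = (d + 3)^2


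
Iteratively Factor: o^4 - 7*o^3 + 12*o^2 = (o)*(o^3 - 7*o^2 + 12*o) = o*(o - 3)*(o^2 - 4*o) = o^2*(o - 3)*(o - 4)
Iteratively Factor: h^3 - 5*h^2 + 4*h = (h - 1)*(h^2 - 4*h) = (h - 4)*(h - 1)*(h)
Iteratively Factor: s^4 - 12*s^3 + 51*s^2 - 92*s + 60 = (s - 3)*(s^3 - 9*s^2 + 24*s - 20) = (s - 5)*(s - 3)*(s^2 - 4*s + 4) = (s - 5)*(s - 3)*(s - 2)*(s - 2)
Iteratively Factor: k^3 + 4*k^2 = (k)*(k^2 + 4*k) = k*(k + 4)*(k)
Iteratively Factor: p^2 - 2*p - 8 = (p + 2)*(p - 4)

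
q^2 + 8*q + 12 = (q + 2)*(q + 6)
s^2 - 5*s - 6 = (s - 6)*(s + 1)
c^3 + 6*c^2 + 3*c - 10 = (c - 1)*(c + 2)*(c + 5)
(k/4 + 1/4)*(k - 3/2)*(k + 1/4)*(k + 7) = k^4/4 + 27*k^3/16 - 27*k^2/32 - 47*k/16 - 21/32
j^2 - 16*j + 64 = (j - 8)^2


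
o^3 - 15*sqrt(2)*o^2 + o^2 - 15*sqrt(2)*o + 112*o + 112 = (o + 1)*(o - 8*sqrt(2))*(o - 7*sqrt(2))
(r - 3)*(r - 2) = r^2 - 5*r + 6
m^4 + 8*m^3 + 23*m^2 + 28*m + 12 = (m + 1)*(m + 2)^2*(m + 3)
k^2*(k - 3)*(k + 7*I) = k^4 - 3*k^3 + 7*I*k^3 - 21*I*k^2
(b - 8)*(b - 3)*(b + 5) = b^3 - 6*b^2 - 31*b + 120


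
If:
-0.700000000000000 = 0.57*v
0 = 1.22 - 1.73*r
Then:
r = 0.71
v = -1.23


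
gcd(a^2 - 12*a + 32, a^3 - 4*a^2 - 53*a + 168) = a - 8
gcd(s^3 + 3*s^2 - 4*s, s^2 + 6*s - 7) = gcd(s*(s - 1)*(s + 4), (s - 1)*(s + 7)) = s - 1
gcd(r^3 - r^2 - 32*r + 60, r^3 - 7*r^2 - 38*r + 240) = r^2 + r - 30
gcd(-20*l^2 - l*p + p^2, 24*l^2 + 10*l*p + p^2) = 4*l + p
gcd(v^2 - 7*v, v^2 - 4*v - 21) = v - 7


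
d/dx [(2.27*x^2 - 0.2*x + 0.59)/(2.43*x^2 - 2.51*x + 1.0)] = (-5.2117*x^2 + 1.6726*x + 1.2809)/(5.9049*x^4 - 12.1986*x^3 + 11.1601*x^2 - 5.02*x + 1.0)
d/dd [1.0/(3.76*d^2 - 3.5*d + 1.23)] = (3.5 - 7.52*d)/(3.76*d^2 - 3.5*d + 1.23)^2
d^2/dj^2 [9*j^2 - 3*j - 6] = 18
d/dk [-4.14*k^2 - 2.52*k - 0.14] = -8.28*k - 2.52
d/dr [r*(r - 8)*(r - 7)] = 3*r^2 - 30*r + 56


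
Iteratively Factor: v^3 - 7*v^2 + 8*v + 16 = (v - 4)*(v^2 - 3*v - 4) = (v - 4)^2*(v + 1)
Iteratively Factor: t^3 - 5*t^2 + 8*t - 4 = (t - 2)*(t^2 - 3*t + 2) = (t - 2)*(t - 1)*(t - 2)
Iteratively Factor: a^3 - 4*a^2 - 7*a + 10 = (a + 2)*(a^2 - 6*a + 5) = (a - 1)*(a + 2)*(a - 5)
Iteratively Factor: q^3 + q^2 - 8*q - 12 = (q + 2)*(q^2 - q - 6) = (q - 3)*(q + 2)*(q + 2)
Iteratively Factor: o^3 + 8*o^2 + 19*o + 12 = (o + 1)*(o^2 + 7*o + 12) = (o + 1)*(o + 3)*(o + 4)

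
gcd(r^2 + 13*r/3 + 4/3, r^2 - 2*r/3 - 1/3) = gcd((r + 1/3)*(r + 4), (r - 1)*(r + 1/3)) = r + 1/3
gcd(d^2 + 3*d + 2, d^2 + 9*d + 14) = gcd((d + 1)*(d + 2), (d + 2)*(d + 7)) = d + 2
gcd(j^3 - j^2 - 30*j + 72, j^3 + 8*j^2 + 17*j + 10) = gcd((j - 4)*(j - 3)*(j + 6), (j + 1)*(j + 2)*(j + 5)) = 1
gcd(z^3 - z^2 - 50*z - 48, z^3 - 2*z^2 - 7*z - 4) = z + 1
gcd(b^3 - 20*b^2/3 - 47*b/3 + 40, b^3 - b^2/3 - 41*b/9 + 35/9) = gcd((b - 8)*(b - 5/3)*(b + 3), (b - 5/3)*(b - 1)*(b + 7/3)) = b - 5/3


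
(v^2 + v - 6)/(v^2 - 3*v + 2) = (v + 3)/(v - 1)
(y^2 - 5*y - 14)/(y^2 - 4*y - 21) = (y + 2)/(y + 3)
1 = 1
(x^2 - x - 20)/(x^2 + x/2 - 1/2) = 2*(x^2 - x - 20)/(2*x^2 + x - 1)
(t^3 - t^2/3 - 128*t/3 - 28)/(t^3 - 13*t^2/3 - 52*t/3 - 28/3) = (t + 6)/(t + 2)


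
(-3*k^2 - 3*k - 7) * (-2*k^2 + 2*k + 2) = 6*k^4 + 2*k^2 - 20*k - 14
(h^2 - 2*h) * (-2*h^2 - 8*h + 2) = -2*h^4 - 4*h^3 + 18*h^2 - 4*h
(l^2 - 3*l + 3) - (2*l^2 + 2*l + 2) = -l^2 - 5*l + 1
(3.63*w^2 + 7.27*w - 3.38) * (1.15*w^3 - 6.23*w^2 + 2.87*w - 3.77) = 4.1745*w^5 - 14.2544*w^4 - 38.761*w^3 + 28.2372*w^2 - 37.1085*w + 12.7426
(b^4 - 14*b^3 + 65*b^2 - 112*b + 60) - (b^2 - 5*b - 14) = b^4 - 14*b^3 + 64*b^2 - 107*b + 74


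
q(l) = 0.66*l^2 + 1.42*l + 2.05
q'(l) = 1.32*l + 1.42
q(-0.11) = 1.90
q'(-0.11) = 1.27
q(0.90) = 3.86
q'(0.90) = 2.61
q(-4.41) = 8.62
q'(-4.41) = -4.40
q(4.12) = 19.10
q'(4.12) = 6.86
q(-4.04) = 7.09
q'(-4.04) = -3.91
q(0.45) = 2.82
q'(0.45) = 2.01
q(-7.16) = 25.72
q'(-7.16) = -8.03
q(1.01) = 4.16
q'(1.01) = 2.75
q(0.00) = 2.05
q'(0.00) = 1.42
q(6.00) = 34.33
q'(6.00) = 9.34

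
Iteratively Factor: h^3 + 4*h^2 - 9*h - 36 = (h + 4)*(h^2 - 9) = (h - 3)*(h + 4)*(h + 3)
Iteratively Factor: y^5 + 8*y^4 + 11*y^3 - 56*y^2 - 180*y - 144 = (y + 2)*(y^4 + 6*y^3 - y^2 - 54*y - 72) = (y - 3)*(y + 2)*(y^3 + 9*y^2 + 26*y + 24) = (y - 3)*(y + 2)*(y + 3)*(y^2 + 6*y + 8) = (y - 3)*(y + 2)*(y + 3)*(y + 4)*(y + 2)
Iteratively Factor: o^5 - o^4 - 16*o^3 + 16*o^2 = (o)*(o^4 - o^3 - 16*o^2 + 16*o) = o*(o - 1)*(o^3 - 16*o) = o*(o - 1)*(o + 4)*(o^2 - 4*o) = o*(o - 4)*(o - 1)*(o + 4)*(o)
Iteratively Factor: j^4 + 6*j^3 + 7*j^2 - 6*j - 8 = (j + 2)*(j^3 + 4*j^2 - j - 4) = (j + 2)*(j + 4)*(j^2 - 1) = (j + 1)*(j + 2)*(j + 4)*(j - 1)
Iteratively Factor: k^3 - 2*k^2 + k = (k - 1)*(k^2 - k) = k*(k - 1)*(k - 1)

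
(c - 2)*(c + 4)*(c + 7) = c^3 + 9*c^2 + 6*c - 56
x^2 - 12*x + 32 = (x - 8)*(x - 4)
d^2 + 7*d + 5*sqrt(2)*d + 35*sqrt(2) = (d + 7)*(d + 5*sqrt(2))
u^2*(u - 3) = u^3 - 3*u^2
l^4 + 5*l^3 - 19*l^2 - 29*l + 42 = (l - 3)*(l - 1)*(l + 2)*(l + 7)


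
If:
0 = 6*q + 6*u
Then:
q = -u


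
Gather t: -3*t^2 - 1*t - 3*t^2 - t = -6*t^2 - 2*t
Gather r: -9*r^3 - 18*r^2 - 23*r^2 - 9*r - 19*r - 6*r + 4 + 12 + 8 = -9*r^3 - 41*r^2 - 34*r + 24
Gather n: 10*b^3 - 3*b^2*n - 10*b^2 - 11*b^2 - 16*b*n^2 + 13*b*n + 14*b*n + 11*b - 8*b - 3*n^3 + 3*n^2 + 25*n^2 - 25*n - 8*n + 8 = 10*b^3 - 21*b^2 + 3*b - 3*n^3 + n^2*(28 - 16*b) + n*(-3*b^2 + 27*b - 33) + 8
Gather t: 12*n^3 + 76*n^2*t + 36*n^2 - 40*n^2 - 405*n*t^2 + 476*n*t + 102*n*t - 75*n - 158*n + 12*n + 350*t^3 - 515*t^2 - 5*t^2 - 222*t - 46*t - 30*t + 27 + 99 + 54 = 12*n^3 - 4*n^2 - 221*n + 350*t^3 + t^2*(-405*n - 520) + t*(76*n^2 + 578*n - 298) + 180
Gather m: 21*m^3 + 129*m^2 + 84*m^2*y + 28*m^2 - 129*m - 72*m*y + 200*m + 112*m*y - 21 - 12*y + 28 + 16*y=21*m^3 + m^2*(84*y + 157) + m*(40*y + 71) + 4*y + 7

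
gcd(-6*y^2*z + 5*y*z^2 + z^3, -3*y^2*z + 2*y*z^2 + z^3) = y*z - z^2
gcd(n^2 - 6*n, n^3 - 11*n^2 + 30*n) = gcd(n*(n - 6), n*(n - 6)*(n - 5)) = n^2 - 6*n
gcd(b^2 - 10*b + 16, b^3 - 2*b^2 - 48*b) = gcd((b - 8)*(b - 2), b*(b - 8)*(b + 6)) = b - 8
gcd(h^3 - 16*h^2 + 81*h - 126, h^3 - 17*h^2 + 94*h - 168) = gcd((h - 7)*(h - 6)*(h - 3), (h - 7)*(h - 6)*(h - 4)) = h^2 - 13*h + 42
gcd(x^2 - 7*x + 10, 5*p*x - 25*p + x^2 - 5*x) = x - 5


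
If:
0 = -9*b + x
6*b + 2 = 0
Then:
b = -1/3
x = -3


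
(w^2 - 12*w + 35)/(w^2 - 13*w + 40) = (w - 7)/(w - 8)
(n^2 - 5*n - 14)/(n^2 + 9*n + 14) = (n - 7)/(n + 7)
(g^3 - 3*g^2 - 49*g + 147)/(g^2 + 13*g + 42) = (g^2 - 10*g + 21)/(g + 6)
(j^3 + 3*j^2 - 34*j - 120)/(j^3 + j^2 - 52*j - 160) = (j - 6)/(j - 8)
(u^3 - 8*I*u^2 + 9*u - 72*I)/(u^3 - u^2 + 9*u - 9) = (u - 8*I)/(u - 1)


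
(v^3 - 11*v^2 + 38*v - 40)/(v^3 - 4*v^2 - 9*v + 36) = (v^2 - 7*v + 10)/(v^2 - 9)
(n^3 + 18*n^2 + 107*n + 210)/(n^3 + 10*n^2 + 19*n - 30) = (n + 7)/(n - 1)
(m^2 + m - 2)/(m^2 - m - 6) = (m - 1)/(m - 3)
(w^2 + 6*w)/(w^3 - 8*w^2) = (w + 6)/(w*(w - 8))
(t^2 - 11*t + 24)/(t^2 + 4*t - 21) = (t - 8)/(t + 7)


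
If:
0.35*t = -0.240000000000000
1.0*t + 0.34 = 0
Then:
No Solution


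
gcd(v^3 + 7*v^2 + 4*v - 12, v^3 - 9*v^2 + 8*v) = v - 1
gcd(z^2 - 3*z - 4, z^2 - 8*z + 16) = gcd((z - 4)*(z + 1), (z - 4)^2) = z - 4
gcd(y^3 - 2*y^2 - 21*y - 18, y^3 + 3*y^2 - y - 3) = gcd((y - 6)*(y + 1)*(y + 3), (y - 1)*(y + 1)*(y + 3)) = y^2 + 4*y + 3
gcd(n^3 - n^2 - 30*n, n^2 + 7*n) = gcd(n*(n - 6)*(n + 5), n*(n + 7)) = n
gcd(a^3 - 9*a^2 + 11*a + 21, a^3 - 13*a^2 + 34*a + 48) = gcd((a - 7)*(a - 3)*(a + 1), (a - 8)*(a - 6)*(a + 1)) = a + 1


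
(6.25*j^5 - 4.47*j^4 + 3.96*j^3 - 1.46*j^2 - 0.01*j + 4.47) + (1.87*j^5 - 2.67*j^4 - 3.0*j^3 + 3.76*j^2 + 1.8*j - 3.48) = 8.12*j^5 - 7.14*j^4 + 0.96*j^3 + 2.3*j^2 + 1.79*j + 0.99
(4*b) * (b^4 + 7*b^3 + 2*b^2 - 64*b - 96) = 4*b^5 + 28*b^4 + 8*b^3 - 256*b^2 - 384*b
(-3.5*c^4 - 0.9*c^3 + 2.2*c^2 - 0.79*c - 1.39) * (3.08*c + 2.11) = -10.78*c^5 - 10.157*c^4 + 4.877*c^3 + 2.2088*c^2 - 5.9481*c - 2.9329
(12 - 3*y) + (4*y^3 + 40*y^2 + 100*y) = 4*y^3 + 40*y^2 + 97*y + 12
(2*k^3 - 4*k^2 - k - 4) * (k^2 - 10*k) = 2*k^5 - 24*k^4 + 39*k^3 + 6*k^2 + 40*k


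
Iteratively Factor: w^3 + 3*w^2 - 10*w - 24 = (w - 3)*(w^2 + 6*w + 8) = (w - 3)*(w + 4)*(w + 2)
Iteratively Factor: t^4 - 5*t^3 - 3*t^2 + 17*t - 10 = (t + 2)*(t^3 - 7*t^2 + 11*t - 5) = (t - 5)*(t + 2)*(t^2 - 2*t + 1) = (t - 5)*(t - 1)*(t + 2)*(t - 1)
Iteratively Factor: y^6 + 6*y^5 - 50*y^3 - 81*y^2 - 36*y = (y + 1)*(y^5 + 5*y^4 - 5*y^3 - 45*y^2 - 36*y) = (y + 1)*(y + 3)*(y^4 + 2*y^3 - 11*y^2 - 12*y) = y*(y + 1)*(y + 3)*(y^3 + 2*y^2 - 11*y - 12) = y*(y - 3)*(y + 1)*(y + 3)*(y^2 + 5*y + 4) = y*(y - 3)*(y + 1)^2*(y + 3)*(y + 4)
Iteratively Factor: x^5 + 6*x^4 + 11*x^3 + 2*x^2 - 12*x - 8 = (x + 2)*(x^4 + 4*x^3 + 3*x^2 - 4*x - 4) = (x + 2)^2*(x^3 + 2*x^2 - x - 2) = (x + 1)*(x + 2)^2*(x^2 + x - 2) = (x - 1)*(x + 1)*(x + 2)^2*(x + 2)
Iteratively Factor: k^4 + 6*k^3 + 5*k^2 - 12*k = (k)*(k^3 + 6*k^2 + 5*k - 12) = k*(k - 1)*(k^2 + 7*k + 12) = k*(k - 1)*(k + 3)*(k + 4)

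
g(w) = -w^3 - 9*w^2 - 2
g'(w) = -3*w^2 - 18*w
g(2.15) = -53.54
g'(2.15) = -52.57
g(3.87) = -194.75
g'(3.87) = -114.59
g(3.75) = -181.30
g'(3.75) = -109.69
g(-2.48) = -42.10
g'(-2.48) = 26.19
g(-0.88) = -8.29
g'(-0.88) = 13.52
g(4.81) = -321.51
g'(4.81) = -155.99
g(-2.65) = -46.59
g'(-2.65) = 26.63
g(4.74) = -310.70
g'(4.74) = -152.72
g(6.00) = -542.00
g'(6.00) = -216.00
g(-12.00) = 430.00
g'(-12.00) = -216.00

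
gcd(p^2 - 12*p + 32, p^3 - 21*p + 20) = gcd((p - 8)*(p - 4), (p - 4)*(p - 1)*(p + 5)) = p - 4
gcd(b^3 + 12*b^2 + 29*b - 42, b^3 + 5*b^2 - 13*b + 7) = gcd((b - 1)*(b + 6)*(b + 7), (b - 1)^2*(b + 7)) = b^2 + 6*b - 7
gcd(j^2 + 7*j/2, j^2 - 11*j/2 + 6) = 1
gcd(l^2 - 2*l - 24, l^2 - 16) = l + 4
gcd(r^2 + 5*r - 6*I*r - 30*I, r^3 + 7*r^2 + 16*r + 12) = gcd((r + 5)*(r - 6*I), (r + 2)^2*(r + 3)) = 1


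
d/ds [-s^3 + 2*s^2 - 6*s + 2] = -3*s^2 + 4*s - 6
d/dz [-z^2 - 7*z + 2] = -2*z - 7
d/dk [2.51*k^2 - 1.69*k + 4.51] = 5.02*k - 1.69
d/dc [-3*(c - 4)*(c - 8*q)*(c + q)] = -9*c^2 + 42*c*q + 24*c + 24*q^2 - 84*q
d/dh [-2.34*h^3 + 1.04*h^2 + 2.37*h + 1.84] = -7.02*h^2 + 2.08*h + 2.37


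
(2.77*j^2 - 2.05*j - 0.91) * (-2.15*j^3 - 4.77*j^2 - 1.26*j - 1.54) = -5.9555*j^5 - 8.8054*j^4 + 8.2448*j^3 + 2.6579*j^2 + 4.3036*j + 1.4014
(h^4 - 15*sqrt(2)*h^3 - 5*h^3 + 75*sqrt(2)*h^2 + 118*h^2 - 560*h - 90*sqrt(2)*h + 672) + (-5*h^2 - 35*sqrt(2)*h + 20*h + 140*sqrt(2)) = h^4 - 15*sqrt(2)*h^3 - 5*h^3 + 75*sqrt(2)*h^2 + 113*h^2 - 540*h - 125*sqrt(2)*h + 140*sqrt(2) + 672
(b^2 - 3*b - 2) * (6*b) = 6*b^3 - 18*b^2 - 12*b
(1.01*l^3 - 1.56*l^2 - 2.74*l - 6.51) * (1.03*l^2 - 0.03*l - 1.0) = 1.0403*l^5 - 1.6371*l^4 - 3.7854*l^3 - 5.0631*l^2 + 2.9353*l + 6.51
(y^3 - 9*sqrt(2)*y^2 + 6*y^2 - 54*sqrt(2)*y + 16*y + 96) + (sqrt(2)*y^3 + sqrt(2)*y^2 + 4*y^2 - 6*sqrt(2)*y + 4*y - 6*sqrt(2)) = y^3 + sqrt(2)*y^3 - 8*sqrt(2)*y^2 + 10*y^2 - 60*sqrt(2)*y + 20*y - 6*sqrt(2) + 96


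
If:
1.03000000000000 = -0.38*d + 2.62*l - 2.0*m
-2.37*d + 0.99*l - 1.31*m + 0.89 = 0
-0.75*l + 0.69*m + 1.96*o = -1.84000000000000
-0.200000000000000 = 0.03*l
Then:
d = 3.02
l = -6.67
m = -9.82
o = -0.03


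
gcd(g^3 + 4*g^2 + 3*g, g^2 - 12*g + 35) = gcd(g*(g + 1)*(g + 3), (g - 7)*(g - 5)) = 1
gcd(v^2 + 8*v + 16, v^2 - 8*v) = 1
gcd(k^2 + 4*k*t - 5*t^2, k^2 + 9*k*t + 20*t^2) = k + 5*t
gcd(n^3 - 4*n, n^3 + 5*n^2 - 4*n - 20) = n^2 - 4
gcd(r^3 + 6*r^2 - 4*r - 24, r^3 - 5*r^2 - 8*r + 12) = r + 2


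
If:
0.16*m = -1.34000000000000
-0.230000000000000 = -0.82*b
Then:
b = 0.28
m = -8.38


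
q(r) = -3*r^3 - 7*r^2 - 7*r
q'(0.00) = -7.00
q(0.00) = 0.00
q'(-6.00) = -247.00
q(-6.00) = 438.00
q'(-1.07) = -2.32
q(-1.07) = 3.15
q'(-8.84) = -586.55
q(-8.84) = 1587.28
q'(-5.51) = -203.10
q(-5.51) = 327.90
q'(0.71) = -21.48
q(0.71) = -9.57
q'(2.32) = -87.92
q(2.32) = -91.38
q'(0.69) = -20.94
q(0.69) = -9.15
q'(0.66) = -20.16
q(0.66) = -8.53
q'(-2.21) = -20.02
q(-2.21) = 13.66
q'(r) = -9*r^2 - 14*r - 7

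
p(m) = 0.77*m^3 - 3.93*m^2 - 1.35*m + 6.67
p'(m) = 2.31*m^2 - 7.86*m - 1.35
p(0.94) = 2.57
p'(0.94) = -6.70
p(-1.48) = -2.44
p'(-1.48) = 15.34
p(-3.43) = -66.01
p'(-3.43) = 52.79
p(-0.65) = 5.68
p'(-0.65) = 4.73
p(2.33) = -8.07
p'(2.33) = -7.12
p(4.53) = -8.51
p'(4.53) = 10.45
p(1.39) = -0.73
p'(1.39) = -7.81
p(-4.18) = -112.59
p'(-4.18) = 71.87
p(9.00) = 237.52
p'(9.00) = 115.02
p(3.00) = -11.96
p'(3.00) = -4.14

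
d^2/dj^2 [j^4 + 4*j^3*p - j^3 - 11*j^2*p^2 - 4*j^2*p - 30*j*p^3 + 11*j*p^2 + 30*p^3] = 12*j^2 + 24*j*p - 6*j - 22*p^2 - 8*p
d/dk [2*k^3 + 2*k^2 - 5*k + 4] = 6*k^2 + 4*k - 5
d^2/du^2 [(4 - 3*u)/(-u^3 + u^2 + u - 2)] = 2*((3*u - 4)*(-3*u^2 + 2*u + 1)^2 + (-9*u^2 + 6*u - (3*u - 4)*(3*u - 1) + 3)*(u^3 - u^2 - u + 2))/(u^3 - u^2 - u + 2)^3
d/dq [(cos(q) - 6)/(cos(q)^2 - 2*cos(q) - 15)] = (cos(q)^2 - 12*cos(q) + 27)*sin(q)/(sin(q)^2 + 2*cos(q) + 14)^2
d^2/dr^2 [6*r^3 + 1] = 36*r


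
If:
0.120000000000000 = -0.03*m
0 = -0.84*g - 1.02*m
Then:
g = 4.86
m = -4.00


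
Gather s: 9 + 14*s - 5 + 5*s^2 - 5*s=5*s^2 + 9*s + 4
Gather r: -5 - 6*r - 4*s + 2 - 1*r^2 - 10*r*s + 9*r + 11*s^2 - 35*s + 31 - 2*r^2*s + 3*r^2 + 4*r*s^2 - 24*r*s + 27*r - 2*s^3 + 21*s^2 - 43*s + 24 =r^2*(2 - 2*s) + r*(4*s^2 - 34*s + 30) - 2*s^3 + 32*s^2 - 82*s + 52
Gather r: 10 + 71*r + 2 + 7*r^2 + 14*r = 7*r^2 + 85*r + 12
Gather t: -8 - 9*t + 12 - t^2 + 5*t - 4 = -t^2 - 4*t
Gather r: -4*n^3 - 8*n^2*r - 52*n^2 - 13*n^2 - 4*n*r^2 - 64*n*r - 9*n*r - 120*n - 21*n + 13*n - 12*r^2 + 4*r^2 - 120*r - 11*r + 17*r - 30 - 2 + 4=-4*n^3 - 65*n^2 - 128*n + r^2*(-4*n - 8) + r*(-8*n^2 - 73*n - 114) - 28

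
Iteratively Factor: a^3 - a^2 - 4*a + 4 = (a - 1)*(a^2 - 4) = (a - 1)*(a + 2)*(a - 2)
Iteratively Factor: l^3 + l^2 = (l)*(l^2 + l) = l*(l + 1)*(l)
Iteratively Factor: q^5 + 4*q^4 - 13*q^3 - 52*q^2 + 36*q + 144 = (q - 2)*(q^4 + 6*q^3 - q^2 - 54*q - 72) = (q - 3)*(q - 2)*(q^3 + 9*q^2 + 26*q + 24) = (q - 3)*(q - 2)*(q + 4)*(q^2 + 5*q + 6) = (q - 3)*(q - 2)*(q + 3)*(q + 4)*(q + 2)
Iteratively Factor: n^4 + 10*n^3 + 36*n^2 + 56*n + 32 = (n + 4)*(n^3 + 6*n^2 + 12*n + 8) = (n + 2)*(n + 4)*(n^2 + 4*n + 4) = (n + 2)^2*(n + 4)*(n + 2)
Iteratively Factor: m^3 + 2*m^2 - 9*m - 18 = (m - 3)*(m^2 + 5*m + 6) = (m - 3)*(m + 2)*(m + 3)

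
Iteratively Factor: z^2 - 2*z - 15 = (z - 5)*(z + 3)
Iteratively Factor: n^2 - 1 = (n - 1)*(n + 1)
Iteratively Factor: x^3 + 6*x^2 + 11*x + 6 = (x + 2)*(x^2 + 4*x + 3) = (x + 2)*(x + 3)*(x + 1)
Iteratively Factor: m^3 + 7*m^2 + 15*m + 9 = (m + 3)*(m^2 + 4*m + 3) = (m + 3)^2*(m + 1)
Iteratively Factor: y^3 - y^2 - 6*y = (y)*(y^2 - y - 6) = y*(y + 2)*(y - 3)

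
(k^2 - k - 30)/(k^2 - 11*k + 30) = (k + 5)/(k - 5)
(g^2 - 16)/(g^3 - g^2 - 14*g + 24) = (g - 4)/(g^2 - 5*g + 6)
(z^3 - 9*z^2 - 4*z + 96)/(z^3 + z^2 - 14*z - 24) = (z - 8)/(z + 2)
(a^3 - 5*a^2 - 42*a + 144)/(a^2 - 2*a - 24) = (-a^3 + 5*a^2 + 42*a - 144)/(-a^2 + 2*a + 24)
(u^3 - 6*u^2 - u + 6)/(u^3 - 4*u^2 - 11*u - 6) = (u - 1)/(u + 1)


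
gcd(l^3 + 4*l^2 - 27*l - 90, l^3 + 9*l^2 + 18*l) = l^2 + 9*l + 18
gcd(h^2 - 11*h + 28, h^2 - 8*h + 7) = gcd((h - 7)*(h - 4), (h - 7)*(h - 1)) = h - 7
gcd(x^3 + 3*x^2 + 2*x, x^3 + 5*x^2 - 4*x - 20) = x + 2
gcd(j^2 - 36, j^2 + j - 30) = j + 6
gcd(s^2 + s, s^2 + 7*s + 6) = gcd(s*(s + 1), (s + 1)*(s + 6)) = s + 1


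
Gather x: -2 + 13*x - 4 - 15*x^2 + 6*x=-15*x^2 + 19*x - 6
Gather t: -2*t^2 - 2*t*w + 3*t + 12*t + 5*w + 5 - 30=-2*t^2 + t*(15 - 2*w) + 5*w - 25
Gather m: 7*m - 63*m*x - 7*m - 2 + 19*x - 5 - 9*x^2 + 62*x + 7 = -63*m*x - 9*x^2 + 81*x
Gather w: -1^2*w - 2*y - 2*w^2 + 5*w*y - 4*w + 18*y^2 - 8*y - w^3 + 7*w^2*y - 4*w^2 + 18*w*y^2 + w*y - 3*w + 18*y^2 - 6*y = -w^3 + w^2*(7*y - 6) + w*(18*y^2 + 6*y - 8) + 36*y^2 - 16*y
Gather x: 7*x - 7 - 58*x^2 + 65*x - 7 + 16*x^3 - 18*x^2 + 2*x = 16*x^3 - 76*x^2 + 74*x - 14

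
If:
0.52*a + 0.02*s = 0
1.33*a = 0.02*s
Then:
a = 0.00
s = 0.00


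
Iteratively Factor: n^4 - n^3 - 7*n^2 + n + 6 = (n + 1)*(n^3 - 2*n^2 - 5*n + 6) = (n - 3)*(n + 1)*(n^2 + n - 2) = (n - 3)*(n + 1)*(n + 2)*(n - 1)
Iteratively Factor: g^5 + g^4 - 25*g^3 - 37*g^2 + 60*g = (g - 1)*(g^4 + 2*g^3 - 23*g^2 - 60*g) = (g - 1)*(g + 4)*(g^3 - 2*g^2 - 15*g) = (g - 5)*(g - 1)*(g + 4)*(g^2 + 3*g) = (g - 5)*(g - 1)*(g + 3)*(g + 4)*(g)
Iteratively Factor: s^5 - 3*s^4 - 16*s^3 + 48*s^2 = (s)*(s^4 - 3*s^3 - 16*s^2 + 48*s) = s*(s + 4)*(s^3 - 7*s^2 + 12*s) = s*(s - 4)*(s + 4)*(s^2 - 3*s) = s^2*(s - 4)*(s + 4)*(s - 3)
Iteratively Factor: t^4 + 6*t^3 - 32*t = (t)*(t^3 + 6*t^2 - 32) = t*(t + 4)*(t^2 + 2*t - 8) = t*(t + 4)^2*(t - 2)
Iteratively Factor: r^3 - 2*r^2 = (r)*(r^2 - 2*r) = r*(r - 2)*(r)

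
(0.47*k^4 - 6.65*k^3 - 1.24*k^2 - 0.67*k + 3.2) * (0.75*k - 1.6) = 0.3525*k^5 - 5.7395*k^4 + 9.71*k^3 + 1.4815*k^2 + 3.472*k - 5.12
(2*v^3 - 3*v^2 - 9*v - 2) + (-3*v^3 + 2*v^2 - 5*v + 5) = -v^3 - v^2 - 14*v + 3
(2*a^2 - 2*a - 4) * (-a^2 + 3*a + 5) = -2*a^4 + 8*a^3 + 8*a^2 - 22*a - 20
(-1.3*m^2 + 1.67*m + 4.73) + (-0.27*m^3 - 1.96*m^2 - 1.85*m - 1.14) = -0.27*m^3 - 3.26*m^2 - 0.18*m + 3.59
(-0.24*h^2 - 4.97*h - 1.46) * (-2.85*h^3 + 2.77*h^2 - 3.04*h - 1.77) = 0.684*h^5 + 13.4997*h^4 - 8.8763*h^3 + 11.4894*h^2 + 13.2353*h + 2.5842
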